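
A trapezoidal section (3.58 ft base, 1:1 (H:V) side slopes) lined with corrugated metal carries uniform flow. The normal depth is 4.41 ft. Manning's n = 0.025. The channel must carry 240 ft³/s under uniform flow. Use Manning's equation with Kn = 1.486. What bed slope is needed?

With bottom width b = 3.58 ft and side slope z = 1: A = (b + zy)y = (3.58 + 1×4.41)×4.41 = 35.24 ft²; P = b + 2y√(1+z²) = 3.58 + 2×4.41×1.414 = 16.05 ft.
Hydraulic radius R = A/P = 35.24/16.05 = 2.195 ft.
From Manning's equation, S = [nQ / (1.486 A R^(2/3))]² = [0.025 × 240 / (1.486 × 35.24 × 2.195^(2/3))]² = 0.0046.

S = 0.0046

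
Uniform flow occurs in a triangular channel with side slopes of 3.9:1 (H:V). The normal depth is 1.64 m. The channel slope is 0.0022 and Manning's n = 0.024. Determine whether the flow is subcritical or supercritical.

For a triangular section with side slope z = 3.9: A = zy² = 3.9×1.64² = 10.49 m²; P = 2y√(1+z²) = 2×1.64×4.026 = 13.21 m.
Hydraulic radius R = A/P = 10.49/13.21 = 0.7943 m.
V = (1/n) R^(2/3) √S = (1/0.024) × 0.7943^(2/3) × √0.0022 = 1.676 m/s. Hydraulic depth D_h = A/T = 10.49/12.79 = 0.82 m.
Froude number Fr = V/√(g·D_h) = 1.676/√(9.81×0.82) = 0.591, which is less than 1, so the flow is subcritical.

subcritical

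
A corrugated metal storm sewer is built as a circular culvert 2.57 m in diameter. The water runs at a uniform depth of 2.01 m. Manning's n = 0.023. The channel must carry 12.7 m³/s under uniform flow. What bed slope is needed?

S = 0.00627

For a circular section of diameter D = 2.57 m at depth y = 2.01 m, the central angle is θ = 2 arccos(1 − 2y/D) = 4.341 rad. Then A = (D²/8)(θ − sin θ) = 4.353 m² and P = Dθ/2 = 5.578 m.
Hydraulic radius R = A/P = 4.353/5.578 = 0.7804 m.
From Manning's equation, S = [nQ / (1 A R^(2/3))]² = [0.023 × 12.7 / (1 × 4.353 × 0.7804^(2/3))]² = 0.00627.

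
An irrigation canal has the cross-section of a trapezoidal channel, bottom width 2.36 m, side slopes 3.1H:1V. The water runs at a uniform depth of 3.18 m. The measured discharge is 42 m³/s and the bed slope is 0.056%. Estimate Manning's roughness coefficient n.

With bottom width b = 2.36 m and side slope z = 3.1: A = (b + zy)y = (2.36 + 3.1×3.18)×3.18 = 38.85 m²; P = b + 2y√(1+z²) = 2.36 + 2×3.18×3.257 = 23.08 m.
Hydraulic radius R = A/P = 38.85/23.08 = 1.684 m.
Rearranging Manning's equation: n = (1/Q) A R^(2/3) S^(1/2) = (1/42) × 38.85 × 1.684^(2/3) × √0.00056 = 0.031.

n = 0.031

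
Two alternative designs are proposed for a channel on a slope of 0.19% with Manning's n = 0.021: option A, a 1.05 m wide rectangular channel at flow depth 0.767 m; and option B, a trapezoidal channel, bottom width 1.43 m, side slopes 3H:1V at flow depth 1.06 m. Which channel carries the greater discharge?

Channel A: Flow area A = b·y = 1.05 × 0.767 = 0.8054 m². Wetted perimeter P = b + 2y = 1.05 + 2×0.767 = 2.584 m. Hydraulic radius R = A/P = 0.8054/2.584 = 0.3117 m. Q_A = (1/0.021)·0.8054·0.3117^(2/3)·√0.0019 = 0.7684 m³/s.
Channel B: With bottom width b = 1.43 m and side slope z = 3: A = (b + zy)y = (1.43 + 3×1.06)×1.06 = 4.887 m²; P = b + 2y√(1+z²) = 1.43 + 2×1.06×3.162 = 8.134 m. Hydraulic radius R = A/P = 4.887/8.134 = 0.6008 m. Q_B = (1/0.021)·4.887·0.6008^(2/3)·√0.0019 = 7.222 m³/s.
Q_A = 0.7684 m³/s vs Q_B = 7.222 m³/s, so channel B carries more.

channel B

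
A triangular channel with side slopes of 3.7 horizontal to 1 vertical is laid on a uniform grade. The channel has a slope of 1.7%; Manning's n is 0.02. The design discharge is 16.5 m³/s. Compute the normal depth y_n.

Manning's equation rearranged: A R^(2/3) = nQ / (1·√S) = 0.02 × 16.5 / (√0.017) = 2.531.
At y = 1.24 m: A R^(2/3) = 4.04 — high.
At y = 1.04 m: A R^(2/3) = 2.528 — close enough.

y_n = 1.04 m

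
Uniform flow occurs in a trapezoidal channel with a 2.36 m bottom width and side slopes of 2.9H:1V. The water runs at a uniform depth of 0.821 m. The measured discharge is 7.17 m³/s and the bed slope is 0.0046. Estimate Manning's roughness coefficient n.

n = 0.024

With bottom width b = 2.36 m and side slope z = 2.9: A = (b + zy)y = (2.36 + 2.9×0.821)×0.821 = 3.892 m²; P = b + 2y√(1+z²) = 2.36 + 2×0.821×3.068 = 7.397 m.
Hydraulic radius R = A/P = 3.892/7.397 = 0.5262 m.
Rearranging Manning's equation: n = (1/Q) A R^(2/3) S^(1/2) = (1/7.17) × 3.892 × 0.5262^(2/3) × √0.0046 = 0.024.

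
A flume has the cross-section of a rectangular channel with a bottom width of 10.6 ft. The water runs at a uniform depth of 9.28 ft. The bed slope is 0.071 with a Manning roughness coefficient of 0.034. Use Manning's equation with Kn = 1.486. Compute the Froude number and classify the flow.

supercritical

Flow area A = b·y = 10.6 × 9.28 = 98.37 ft². Wetted perimeter P = b + 2y = 10.6 + 2×9.28 = 29.16 ft.
Hydraulic radius R = A/P = 98.37/29.16 = 3.373 ft.
V = (1.486/n) R^(2/3) √S = (1.486/0.034) × 3.373^(2/3) × √0.071 = 26.19 ft/s. Hydraulic depth D_h = A/T = 98.37/10.6 = 9.28 ft.
Froude number Fr = V/√(g·D_h) = 26.19/√(32.2×9.28) = 1.52, which is greater than 1, so the flow is supercritical.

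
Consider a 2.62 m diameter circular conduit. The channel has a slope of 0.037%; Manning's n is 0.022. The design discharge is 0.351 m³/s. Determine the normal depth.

y_n = 0.556 m

Manning's equation rearranged: A R^(2/3) = nQ / (1·√S) = 0.022 × 0.351 / (√0.00037) = 0.4014.
Try y = 0.66 m: A R^(2/3) = 0.5655 — too large.
Try y = 0.388 m: A R^(2/3) = 0.1925 — too small.
Try y = 0.556 m: A R^(2/3) = 0.4014 — ≈ 0.4014.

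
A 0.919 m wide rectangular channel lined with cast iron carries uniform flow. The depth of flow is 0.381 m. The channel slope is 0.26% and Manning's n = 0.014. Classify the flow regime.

subcritical

Flow area A = b·y = 0.919 × 0.381 = 0.3501 m². Wetted perimeter P = b + 2y = 0.919 + 2×0.381 = 1.681 m.
Hydraulic radius R = A/P = 0.3501/1.681 = 0.2083 m.
V = (1/n) R^(2/3) √S = (1/0.014) × 0.2083^(2/3) × √0.0026 = 1.28 m/s. Hydraulic depth D_h = A/T = 0.3501/0.919 = 0.381 m.
Froude number Fr = V/√(g·D_h) = 1.28/√(9.81×0.381) = 0.662, which is less than 1, so the flow is subcritical.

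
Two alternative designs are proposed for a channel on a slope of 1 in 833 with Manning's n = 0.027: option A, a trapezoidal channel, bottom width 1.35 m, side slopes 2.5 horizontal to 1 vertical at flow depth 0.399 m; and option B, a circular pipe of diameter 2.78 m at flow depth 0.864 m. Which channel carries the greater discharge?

channel B

Channel A: With bottom width b = 1.35 m and side slope z = 2.5: A = (b + zy)y = (1.35 + 2.5×0.399)×0.399 = 0.9367 m²; P = b + 2y√(1+z²) = 1.35 + 2×0.399×2.693 = 3.499 m. Hydraulic radius R = A/P = 0.9367/3.499 = 0.2677 m. Q_A = (1/0.027)·0.9367·0.2677^(2/3)·√0.0012 = 0.4993 m³/s.
Channel B: For a circular section of diameter D = 2.78 m at depth y = 0.864 m, the central angle is θ = 2 arccos(1 − 2y/D) = 2.365 rad. Then A = (D²/8)(θ − sin θ) = 1.608 m² and P = Dθ/2 = 3.288 m. Hydraulic radius R = A/P = 1.608/3.288 = 0.4892 m. Q_B = (1/0.027)·1.608·0.4892^(2/3)·√0.0012 = 1.281 m³/s.
Q_A = 0.4993 m³/s vs Q_B = 1.281 m³/s, so channel B carries more.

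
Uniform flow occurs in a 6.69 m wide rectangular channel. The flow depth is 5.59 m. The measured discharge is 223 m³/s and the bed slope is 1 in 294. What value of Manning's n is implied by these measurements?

Flow area A = b·y = 6.69 × 5.59 = 37.4 m². Wetted perimeter P = b + 2y = 6.69 + 2×5.59 = 17.87 m.
Hydraulic radius R = A/P = 37.4/17.87 = 2.093 m.
Rearranging Manning's equation: n = (1/Q) A R^(2/3) S^(1/2) = (1/223) × 37.4 × 2.093^(2/3) × √0.003401 = 0.016.

n = 0.016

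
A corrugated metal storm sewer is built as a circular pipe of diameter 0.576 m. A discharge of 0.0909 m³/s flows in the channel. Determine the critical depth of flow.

At critical depth, Q² T / (g A³) = 1, i.e. A³/T = Q²/g = 0.0909²/9.81 = 0.0008423.
Trying y = 0.17 m: A³/T = 0.0005053 — short.
Trying y = 0.237 m: A³/T = 0.001821 — over.
Trying y = 0.194 m: A³/T = 0.0008425 — close enough.

y_c = 0.194 m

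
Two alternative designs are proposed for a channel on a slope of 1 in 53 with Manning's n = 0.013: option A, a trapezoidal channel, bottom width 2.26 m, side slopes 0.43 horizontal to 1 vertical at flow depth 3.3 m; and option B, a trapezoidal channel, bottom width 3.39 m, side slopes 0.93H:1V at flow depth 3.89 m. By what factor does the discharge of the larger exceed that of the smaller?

2.96

Channel A: With bottom width b = 2.26 m and side slope z = 0.43: A = (b + zy)y = (2.26 + 0.43×3.3)×3.3 = 12.14 m²; P = b + 2y√(1+z²) = 2.26 + 2×3.3×1.089 = 9.444 m. Hydraulic radius R = A/P = 12.14/9.444 = 1.286 m. Q_A = (1/0.013)·12.14·1.286^(2/3)·√0.01887 = 151.7 m³/s.
Channel B: With bottom width b = 3.39 m and side slope z = 0.93: A = (b + zy)y = (3.39 + 0.93×3.89)×3.89 = 27.26 m²; P = b + 2y√(1+z²) = 3.39 + 2×3.89×1.366 = 14.01 m. Hydraulic radius R = A/P = 27.26/14.01 = 1.945 m. Q_B = (1/0.013)·27.26·1.945^(2/3)·√0.01887 = 448.8 m³/s.
The larger discharge is 448.8 m³/s and the smaller is 151.7 m³/s; the ratio is 2.96.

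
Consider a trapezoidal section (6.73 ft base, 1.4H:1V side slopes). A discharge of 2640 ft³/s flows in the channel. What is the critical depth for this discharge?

y_c = 9.6 ft

At critical depth, Q² T / (g A³) = 1, i.e. A³/T = Q²/g = 2640²/32.2 = 216400.
Try y = 8.53 ft: A³/T = 132000 — short.
Try y = 11.7 ft: A³/T = 500600 — over.
Try y = 9.6 ft: A³/T = 216000 — ≈ 216400.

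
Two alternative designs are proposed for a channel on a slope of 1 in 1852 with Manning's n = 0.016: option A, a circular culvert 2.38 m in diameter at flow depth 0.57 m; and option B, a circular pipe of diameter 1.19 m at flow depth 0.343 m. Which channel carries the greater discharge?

Channel A: For a circular section of diameter D = 2.38 m at depth y = 0.57 m, the central angle is θ = 2 arccos(1 − 2y/D) = 2.046 rad. Then A = (D²/8)(θ − sin θ) = 0.8186 m² and P = Dθ/2 = 2.434 m. Hydraulic radius R = A/P = 0.8186/2.434 = 0.3363 m. Q_A = (1/0.016)·0.8186·0.3363^(2/3)·√0.00054 = 0.5749 m³/s.
Channel B: For a circular section of diameter D = 1.19 m at depth y = 0.343 m, the central angle is θ = 2 arccos(1 − 2y/D) = 2.267 rad. Then A = (D²/8)(θ − sin θ) = 0.2654 m² and P = Dθ/2 = 1.349 m. Hydraulic radius R = A/P = 0.2654/1.349 = 0.1968 m. Q_B = (1/0.016)·0.2654·0.1968^(2/3)·√0.00054 = 0.1304 m³/s.
Q_A = 0.5749 m³/s vs Q_B = 0.1304 m³/s, so channel A carries more.

channel A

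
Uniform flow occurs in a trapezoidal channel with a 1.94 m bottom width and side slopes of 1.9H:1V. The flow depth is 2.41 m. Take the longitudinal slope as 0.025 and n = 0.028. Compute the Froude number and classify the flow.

supercritical

With bottom width b = 1.94 m and side slope z = 1.9: A = (b + zy)y = (1.94 + 1.9×2.41)×2.41 = 15.71 m²; P = b + 2y√(1+z²) = 1.94 + 2×2.41×2.147 = 12.29 m.
Hydraulic radius R = A/P = 15.71/12.29 = 1.278 m.
V = (1/n) R^(2/3) √S = (1/0.028) × 1.278^(2/3) × √0.025 = 6.652 m/s. Hydraulic depth D_h = A/T = 15.71/11.1 = 1.416 m.
Froude number Fr = V/√(g·D_h) = 6.652/√(9.81×1.416) = 1.78, which is greater than 1, so the flow is supercritical.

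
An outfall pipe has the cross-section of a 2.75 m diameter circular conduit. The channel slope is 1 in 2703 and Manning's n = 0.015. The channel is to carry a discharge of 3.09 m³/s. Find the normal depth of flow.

Manning's equation rearranged: A R^(2/3) = nQ / (1·√S) = 0.015 × 3.09 / (√0.00037) = 2.41.
Try y = 1.59 m: A R^(2/3) = 2.935 — high.
Try y = 1.26 m: A R^(2/3) = 1.989 — low.
Try y = 1.41 m: A R^(2/3) = 2.414 — ≈ 2.41.

y_n = 1.41 m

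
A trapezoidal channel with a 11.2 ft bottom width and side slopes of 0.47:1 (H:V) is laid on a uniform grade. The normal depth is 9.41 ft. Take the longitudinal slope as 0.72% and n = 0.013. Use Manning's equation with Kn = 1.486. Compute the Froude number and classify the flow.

With bottom width b = 11.2 ft and side slope z = 0.47: A = (b + zy)y = (11.2 + 0.47×9.41)×9.41 = 147 ft²; P = b + 2y√(1+z²) = 11.2 + 2×9.41×1.105 = 32 ft.
Hydraulic radius R = A/P = 147/32 = 4.595 ft.
V = (1.486/n) R^(2/3) √S = (1.486/0.013) × 4.595^(2/3) × √0.0072 = 26.81 ft/s. Hydraulic depth D_h = A/T = 147/20.05 = 7.334 ft.
Froude number Fr = V/√(g·D_h) = 26.81/√(32.2×7.334) = 1.74, which is greater than 1, so the flow is supercritical.

supercritical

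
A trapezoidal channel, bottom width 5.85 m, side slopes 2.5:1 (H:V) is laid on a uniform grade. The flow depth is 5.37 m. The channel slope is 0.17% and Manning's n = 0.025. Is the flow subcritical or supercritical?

With bottom width b = 5.85 m and side slope z = 2.5: A = (b + zy)y = (5.85 + 2.5×5.37)×5.37 = 103.5 m²; P = b + 2y√(1+z²) = 5.85 + 2×5.37×2.693 = 34.77 m.
Hydraulic radius R = A/P = 103.5/34.77 = 2.977 m.
V = (1/n) R^(2/3) √S = (1/0.025) × 2.977^(2/3) × √0.0017 = 3.413 m/s. Hydraulic depth D_h = A/T = 103.5/32.7 = 3.165 m.
Froude number Fr = V/√(g·D_h) = 3.413/√(9.81×3.165) = 0.612, which is less than 1, so the flow is subcritical.

subcritical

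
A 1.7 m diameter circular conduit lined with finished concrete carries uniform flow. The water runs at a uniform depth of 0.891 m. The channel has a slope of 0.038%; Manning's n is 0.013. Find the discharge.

Q = 1.04 m³/s

For a circular section of diameter D = 1.7 m at depth y = 0.891 m, the central angle is θ = 2 arccos(1 − 2y/D) = 3.238 rad. Then A = (D²/8)(θ − sin θ) = 1.205 m² and P = Dθ/2 = 2.752 m.
Hydraulic radius R = A/P = 1.205/2.752 = 0.4376 m.
Manning's equation: Q = (1/n) A R^(2/3) S^(1/2) = (1/0.013) × 1.205 × 0.4376^(2/3) × 0.00038^(1/2) = 1.04 m³/s.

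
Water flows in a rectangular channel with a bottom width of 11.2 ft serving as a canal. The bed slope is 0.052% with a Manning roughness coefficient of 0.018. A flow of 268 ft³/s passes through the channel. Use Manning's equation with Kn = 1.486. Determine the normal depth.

y_n = 6.19 ft

Manning's equation rearranged: A R^(2/3) = nQ / (1.486·√S) = 0.018 × 268 / (1.486 × √0.00052) = 142.4.
Trying y = 4.77 ft: A R^(2/3) = 100.4 — low.
Trying y = 7.23 ft: A R^(2/3) = 174.2 — high.
Trying y = 6.19 ft: A R^(2/3) = 142.3 — matches.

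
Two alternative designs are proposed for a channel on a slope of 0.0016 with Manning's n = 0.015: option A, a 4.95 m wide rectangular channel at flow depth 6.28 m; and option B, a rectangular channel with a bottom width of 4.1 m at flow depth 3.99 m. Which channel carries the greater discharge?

channel A

Channel A: Flow area A = b·y = 4.95 × 6.28 = 31.09 m². Wetted perimeter P = b + 2y = 4.95 + 2×6.28 = 17.51 m. Hydraulic radius R = A/P = 31.09/17.51 = 1.775 m. Q_A = (1/0.015)·31.09·1.775^(2/3)·√0.0016 = 121.5 m³/s.
Channel B: Flow area A = b·y = 4.1 × 3.99 = 16.36 m². Wetted perimeter P = b + 2y = 4.1 + 2×3.99 = 12.08 m. Hydraulic radius R = A/P = 16.36/12.08 = 1.354 m. Q_B = (1/0.015)·16.36·1.354^(2/3)·√0.0016 = 53.4 m³/s.
Q_A = 121.5 m³/s vs Q_B = 53.4 m³/s, so channel A carries more.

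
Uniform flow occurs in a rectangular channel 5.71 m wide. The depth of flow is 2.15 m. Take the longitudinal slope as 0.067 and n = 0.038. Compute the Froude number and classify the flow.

supercritical

Flow area A = b·y = 5.71 × 2.15 = 12.28 m². Wetted perimeter P = b + 2y = 5.71 + 2×2.15 = 10.01 m.
Hydraulic radius R = A/P = 12.28/10.01 = 1.226 m.
V = (1/n) R^(2/3) √S = (1/0.038) × 1.226^(2/3) × √0.067 = 7.805 m/s. Hydraulic depth D_h = A/T = 12.28/5.71 = 2.15 m.
Froude number Fr = V/√(g·D_h) = 7.805/√(9.81×2.15) = 1.7, which is greater than 1, so the flow is supercritical.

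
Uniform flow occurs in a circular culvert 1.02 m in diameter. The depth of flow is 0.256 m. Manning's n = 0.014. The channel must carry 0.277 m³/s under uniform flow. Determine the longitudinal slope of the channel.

S = 0.00731

For a circular section of diameter D = 1.02 m at depth y = 0.256 m, the central angle is θ = 2 arccos(1 − 2y/D) = 2.099 rad. Then A = (D²/8)(θ − sin θ) = 0.1606 m² and P = Dθ/2 = 1.07 m.
Hydraulic radius R = A/P = 0.1606/1.07 = 0.1501 m.
From Manning's equation, S = [nQ / (1 A R^(2/3))]² = [0.014 × 0.277 / (1 × 0.1606 × 0.1501^(2/3))]² = 0.00731.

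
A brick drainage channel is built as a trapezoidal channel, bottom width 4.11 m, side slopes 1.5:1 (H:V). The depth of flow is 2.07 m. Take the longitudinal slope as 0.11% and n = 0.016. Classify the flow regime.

With bottom width b = 4.11 m and side slope z = 1.5: A = (b + zy)y = (4.11 + 1.5×2.07)×2.07 = 14.94 m²; P = b + 2y√(1+z²) = 4.11 + 2×2.07×1.803 = 11.57 m.
Hydraulic radius R = A/P = 14.94/11.57 = 1.29 m.
V = (1/n) R^(2/3) √S = (1/0.016) × 1.29^(2/3) × √0.0011 = 2.457 m/s. Hydraulic depth D_h = A/T = 14.94/10.32 = 1.447 m.
Froude number Fr = V/√(g·D_h) = 2.457/√(9.81×1.447) = 0.652, which is less than 1, so the flow is subcritical.

subcritical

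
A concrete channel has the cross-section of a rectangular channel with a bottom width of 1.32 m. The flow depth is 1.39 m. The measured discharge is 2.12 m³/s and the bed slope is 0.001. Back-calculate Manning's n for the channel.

n = 0.016

Flow area A = b·y = 1.32 × 1.39 = 1.835 m². Wetted perimeter P = b + 2y = 1.32 + 2×1.39 = 4.1 m.
Hydraulic radius R = A/P = 1.835/4.1 = 0.4475 m.
Rearranging Manning's equation: n = (1/Q) A R^(2/3) S^(1/2) = (1/2.12) × 1.835 × 0.4475^(2/3) × √0.001 = 0.016.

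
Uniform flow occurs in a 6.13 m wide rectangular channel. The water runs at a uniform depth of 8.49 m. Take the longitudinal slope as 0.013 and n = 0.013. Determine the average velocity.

Flow area A = b·y = 6.13 × 8.49 = 52.04 m². Wetted perimeter P = b + 2y = 6.13 + 2×8.49 = 23.11 m.
Hydraulic radius R = A/P = 52.04/23.11 = 2.252 m.
From Manning's equation, V = (1/n) R^(2/3) S^(1/2) = (1/0.013) × 2.252^(2/3) × 0.013^(1/2) = 15.1 m/s.

V = 15.1 m/s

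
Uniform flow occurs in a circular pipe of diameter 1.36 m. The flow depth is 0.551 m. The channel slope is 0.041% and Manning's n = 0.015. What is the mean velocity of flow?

For a circular section of diameter D = 1.36 m at depth y = 0.551 m, the central angle is θ = 2 arccos(1 − 2y/D) = 2.76 rad. Then A = (D²/8)(θ − sin θ) = 0.552 m² and P = Dθ/2 = 1.877 m.
Hydraulic radius R = A/P = 0.552/1.877 = 0.2941 m.
From Manning's equation, V = (1/n) R^(2/3) S^(1/2) = (1/0.015) × 0.2941^(2/3) × 0.00041^(1/2) = 0.597 m/s.

V = 0.597 m/s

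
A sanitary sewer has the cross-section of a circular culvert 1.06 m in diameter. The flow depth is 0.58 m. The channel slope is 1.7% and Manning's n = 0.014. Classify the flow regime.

For a circular section of diameter D = 1.06 m at depth y = 0.58 m, the central angle is θ = 2 arccos(1 − 2y/D) = 3.331 rad. Then A = (D²/8)(θ − sin θ) = 0.4942 m² and P = Dθ/2 = 1.765 m.
Hydraulic radius R = A/P = 0.4942/1.765 = 0.2799 m.
V = (1/n) R^(2/3) √S = (1/0.014) × 0.2799^(2/3) × √0.017 = 3.985 m/s. Hydraulic depth D_h = A/T = 0.4942/1.055 = 0.4683 m.
Froude number Fr = V/√(g·D_h) = 3.985/√(9.81×0.4683) = 1.86, which is greater than 1, so the flow is supercritical.

supercritical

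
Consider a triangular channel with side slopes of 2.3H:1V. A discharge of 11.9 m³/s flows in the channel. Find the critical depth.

At critical depth, Q² T / (g A³) = 1, i.e. A³/T = Q²/g = 11.9²/9.81 = 14.44.
Try y = 1.23 m: A³/T = 7.446 — short.
Try y = 1.4 m: A³/T = 14.23 — close enough.

y_c = 1.4 m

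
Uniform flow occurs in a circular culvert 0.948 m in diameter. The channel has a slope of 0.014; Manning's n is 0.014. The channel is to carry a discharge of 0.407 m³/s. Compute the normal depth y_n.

Manning's equation rearranged: A R^(2/3) = nQ / (1·√S) = 0.014 × 0.407 / (√0.014) = 0.04816.
At y = 0.206 m: A R^(2/3) = 0.02799 — low.
At y = 0.325 m: A R^(2/3) = 0.06835 — high.
At y = 0.271 m: A R^(2/3) = 0.0482 — matches.

y_n = 0.271 m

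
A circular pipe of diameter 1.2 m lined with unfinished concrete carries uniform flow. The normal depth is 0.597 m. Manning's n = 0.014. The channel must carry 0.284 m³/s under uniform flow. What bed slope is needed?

For a circular section of diameter D = 1.2 m at depth y = 0.597 m, the central angle is θ = 2 arccos(1 − 2y/D) = 3.132 rad. Then A = (D²/8)(θ − sin θ) = 0.5619 m² and P = Dθ/2 = 1.879 m.
Hydraulic radius R = A/P = 0.5619/1.879 = 0.299 m.
From Manning's equation, S = [nQ / (1 A R^(2/3))]² = [0.014 × 0.284 / (1 × 0.5619 × 0.299^(2/3))]² = 0.00025.

S = 0.00025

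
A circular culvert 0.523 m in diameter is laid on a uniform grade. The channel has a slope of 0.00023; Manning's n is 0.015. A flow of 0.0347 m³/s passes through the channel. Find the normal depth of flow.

Manning's equation rearranged: A R^(2/3) = nQ / (1·√S) = 0.015 × 0.0347 / (√0.00023) = 0.03432.
Trying y = 0.223 m: A R^(2/3) = 0.02094 — short.
Trying y = 0.348 m: A R^(2/3) = 0.04327 — over.
Trying y = 0.298 m: A R^(2/3) = 0.0343 — ≈ 0.03432.

y_n = 0.298 m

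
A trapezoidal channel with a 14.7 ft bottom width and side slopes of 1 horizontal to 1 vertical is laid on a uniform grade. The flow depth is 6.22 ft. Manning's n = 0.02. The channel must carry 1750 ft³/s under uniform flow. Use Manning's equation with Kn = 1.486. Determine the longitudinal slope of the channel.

With bottom width b = 14.7 ft and side slope z = 1: A = (b + zy)y = (14.7 + 1×6.22)×6.22 = 130.1 ft²; P = b + 2y√(1+z²) = 14.7 + 2×6.22×1.414 = 32.29 ft.
Hydraulic radius R = A/P = 130.1/32.29 = 4.029 ft.
From Manning's equation, S = [nQ / (1.486 A R^(2/3))]² = [0.02 × 1750 / (1.486 × 130.1 × 4.029^(2/3))]² = 0.00511.

S = 0.00511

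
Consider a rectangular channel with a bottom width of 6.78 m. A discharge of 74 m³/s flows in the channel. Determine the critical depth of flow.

y_c = 2.3 m

For a rectangular channel, critical depth y_c = (q²/g)^(1/3) where q = Q/b = 74/6.78 = 10.91 m²/s.
So y_c = (10.91²/9.81)^(1/3) = 2.3 m.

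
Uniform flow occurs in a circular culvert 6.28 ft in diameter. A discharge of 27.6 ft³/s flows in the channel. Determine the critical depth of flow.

At critical depth, Q² T / (g A³) = 1, i.e. A³/T = Q²/g = 27.6²/32.2 = 23.66.
At y = 1.63 ft: A³/T = 47.25 — over.
At y = 1.37 ft: A³/T = 23.99 — matches.

y_c = 1.37 ft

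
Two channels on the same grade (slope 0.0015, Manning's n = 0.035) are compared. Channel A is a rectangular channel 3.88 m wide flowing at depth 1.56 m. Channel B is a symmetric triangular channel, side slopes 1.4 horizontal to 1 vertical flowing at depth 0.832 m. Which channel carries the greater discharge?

channel A

Channel A: Flow area A = b·y = 3.88 × 1.56 = 6.053 m². Wetted perimeter P = b + 2y = 3.88 + 2×1.56 = 7 m. Hydraulic radius R = A/P = 6.053/7 = 0.8647 m. Q_A = (1/0.035)·6.053·0.8647^(2/3)·√0.0015 = 6.079 m³/s.
Channel B: For a triangular section with side slope z = 1.4: A = zy² = 1.4×0.832² = 0.9691 m²; P = 2y√(1+z²) = 2×0.832×1.72 = 2.863 m. Hydraulic radius R = A/P = 0.9691/2.863 = 0.3385 m. Q_B = (1/0.035)·0.9691·0.3385^(2/3)·√0.0015 = 0.5209 m³/s.
Q_A = 6.079 m³/s vs Q_B = 0.5209 m³/s, so channel A carries more.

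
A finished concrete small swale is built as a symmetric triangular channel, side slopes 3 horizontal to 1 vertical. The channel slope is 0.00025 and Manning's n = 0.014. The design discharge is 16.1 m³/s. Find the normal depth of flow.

Manning's equation rearranged: A R^(2/3) = nQ / (1·√S) = 0.014 × 16.1 / (√0.00025) = 14.26.
Trying y = 1.79 m: A R^(2/3) = 8.619 — low.
Trying y = 2.16 m: A R^(2/3) = 14.23 — ≈ 14.26.

y_n = 2.16 m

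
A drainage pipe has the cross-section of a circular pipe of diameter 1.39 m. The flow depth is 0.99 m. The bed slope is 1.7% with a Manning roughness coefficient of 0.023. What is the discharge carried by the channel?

For a circular section of diameter D = 1.39 m at depth y = 0.99 m, the central angle is θ = 2 arccos(1 − 2y/D) = 4.018 rad. Then A = (D²/8)(θ − sin θ) = 1.156 m² and P = Dθ/2 = 2.793 m.
Hydraulic radius R = A/P = 1.156/2.793 = 0.414 m.
Manning's equation: Q = (1/n) A R^(2/3) S^(1/2) = (1/0.023) × 1.156 × 0.414^(2/3) × 0.017^(1/2) = 3.64 m³/s.

Q = 3.64 m³/s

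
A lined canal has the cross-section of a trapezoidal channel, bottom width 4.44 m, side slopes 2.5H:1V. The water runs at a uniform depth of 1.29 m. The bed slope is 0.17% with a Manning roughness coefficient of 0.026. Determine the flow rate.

With bottom width b = 4.44 m and side slope z = 2.5: A = (b + zy)y = (4.44 + 2.5×1.29)×1.29 = 9.888 m²; P = b + 2y√(1+z²) = 4.44 + 2×1.29×2.693 = 11.39 m.
Hydraulic radius R = A/P = 9.888/11.39 = 0.8684 m.
Manning's equation: Q = (1/n) A R^(2/3) S^(1/2) = (1/0.026) × 9.888 × 0.8684^(2/3) × 0.0017^(1/2) = 14.3 m³/s.

Q = 14.3 m³/s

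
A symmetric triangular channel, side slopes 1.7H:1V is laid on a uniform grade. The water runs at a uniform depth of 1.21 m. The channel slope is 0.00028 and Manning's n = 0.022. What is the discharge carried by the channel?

For a triangular section with side slope z = 1.7: A = zy² = 1.7×1.21² = 2.489 m²; P = 2y√(1+z²) = 2×1.21×1.972 = 4.773 m.
Hydraulic radius R = A/P = 2.489/4.773 = 0.5215 m.
Manning's equation: Q = (1/n) A R^(2/3) S^(1/2) = (1/0.022) × 2.489 × 0.5215^(2/3) × 0.00028^(1/2) = 1.23 m³/s.

Q = 1.23 m³/s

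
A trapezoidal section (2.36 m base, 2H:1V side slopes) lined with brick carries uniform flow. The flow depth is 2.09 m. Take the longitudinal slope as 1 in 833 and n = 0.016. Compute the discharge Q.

With bottom width b = 2.36 m and side slope z = 2: A = (b + zy)y = (2.36 + 2×2.09)×2.09 = 13.67 m²; P = b + 2y√(1+z²) = 2.36 + 2×2.09×2.236 = 11.71 m.
Hydraulic radius R = A/P = 13.67/11.71 = 1.168 m.
Manning's equation: Q = (1/n) A R^(2/3) S^(1/2) = (1/0.016) × 13.67 × 1.168^(2/3) × 0.0012^(1/2) = 32.8 m³/s.

Q = 32.8 m³/s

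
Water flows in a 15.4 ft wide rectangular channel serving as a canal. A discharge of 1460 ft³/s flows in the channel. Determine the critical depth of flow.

y_c = 6.54 ft

For a rectangular channel, critical depth y_c = (q²/g)^(1/3) where q = Q/b = 1460/15.4 = 94.81 ft²/s.
So y_c = (94.81²/32.2)^(1/3) = 6.54 ft.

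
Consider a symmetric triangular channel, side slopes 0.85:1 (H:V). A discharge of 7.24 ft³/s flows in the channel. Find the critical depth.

At critical depth, Q² T / (g A³) = 1, i.e. A³/T = Q²/g = 7.24²/32.2 = 1.628.
Try y = 1.53 ft: A³/T = 3.029 — over.
Try y = 1.35 ft: A³/T = 1.62 — matches.

y_c = 1.35 ft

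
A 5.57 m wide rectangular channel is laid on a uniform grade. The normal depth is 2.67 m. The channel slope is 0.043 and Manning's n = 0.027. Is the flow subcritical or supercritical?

supercritical

Flow area A = b·y = 5.57 × 2.67 = 14.87 m². Wetted perimeter P = b + 2y = 5.57 + 2×2.67 = 10.91 m.
Hydraulic radius R = A/P = 14.87/10.91 = 1.363 m.
V = (1/n) R^(2/3) √S = (1/0.027) × 1.363^(2/3) × √0.043 = 9.442 m/s. Hydraulic depth D_h = A/T = 14.87/5.57 = 2.67 m.
Froude number Fr = V/√(g·D_h) = 9.442/√(9.81×2.67) = 1.84, which is greater than 1, so the flow is supercritical.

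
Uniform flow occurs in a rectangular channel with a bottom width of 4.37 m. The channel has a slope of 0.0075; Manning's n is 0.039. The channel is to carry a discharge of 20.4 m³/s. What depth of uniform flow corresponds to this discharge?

y_n = 2.03 m

Manning's equation rearranged: A R^(2/3) = nQ / (1·√S) = 0.039 × 20.4 / (√0.0075) = 9.187.
At y = 2.58 m: A R^(2/3) = 12.61 — high.
At y = 1.81 m: A R^(2/3) = 7.857 — low.
At y = 2.03 m: A R^(2/3) = 9.178 — close enough.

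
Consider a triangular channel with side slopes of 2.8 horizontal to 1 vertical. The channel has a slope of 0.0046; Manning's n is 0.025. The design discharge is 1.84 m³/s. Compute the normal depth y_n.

y_n = 0.709 m

Manning's equation rearranged: A R^(2/3) = nQ / (1·√S) = 0.025 × 1.84 / (√0.0046) = 0.6782.
At y = 0.578 m: A R^(2/3) = 0.3929 — too small.
At y = 0.833 m: A R^(2/3) = 1.041 — too large.
At y = 0.709 m: A R^(2/3) = 0.6774 — close enough.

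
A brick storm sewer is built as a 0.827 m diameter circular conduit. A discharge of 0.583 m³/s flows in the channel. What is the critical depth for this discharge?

At critical depth, Q² T / (g A³) = 1, i.e. A³/T = Q²/g = 0.583²/9.81 = 0.03465.
At y = 0.363 m: A³/T = 0.01424 — too small.
At y = 0.458 m: A³/T = 0.03461 — ≈ 0.03465.

y_c = 0.458 m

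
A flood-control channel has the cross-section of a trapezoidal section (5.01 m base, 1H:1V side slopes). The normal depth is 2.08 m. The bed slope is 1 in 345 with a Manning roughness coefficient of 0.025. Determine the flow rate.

With bottom width b = 5.01 m and side slope z = 1: A = (b + zy)y = (5.01 + 1×2.08)×2.08 = 14.75 m²; P = b + 2y√(1+z²) = 5.01 + 2×2.08×1.414 = 10.89 m.
Hydraulic radius R = A/P = 14.75/10.89 = 1.354 m.
Manning's equation: Q = (1/n) A R^(2/3) S^(1/2) = (1/0.025) × 14.75 × 1.354^(2/3) × 0.002899^(1/2) = 38.9 m³/s.

Q = 38.9 m³/s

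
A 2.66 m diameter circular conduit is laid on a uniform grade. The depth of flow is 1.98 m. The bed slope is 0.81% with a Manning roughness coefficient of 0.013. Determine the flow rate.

For a circular section of diameter D = 2.66 m at depth y = 1.98 m, the central angle is θ = 2 arccos(1 − 2y/D) = 4.163 rad. Then A = (D²/8)(θ − sin θ) = 4.436 m² and P = Dθ/2 = 5.537 m.
Hydraulic radius R = A/P = 4.436/5.537 = 0.8012 m.
Manning's equation: Q = (1/n) A R^(2/3) S^(1/2) = (1/0.013) × 4.436 × 0.8012^(2/3) × 0.0081^(1/2) = 26.5 m³/s.

Q = 26.5 m³/s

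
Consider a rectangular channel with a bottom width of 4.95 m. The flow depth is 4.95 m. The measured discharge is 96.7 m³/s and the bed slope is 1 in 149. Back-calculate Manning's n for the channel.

Flow area A = b·y = 4.95 × 4.95 = 24.5 m². Wetted perimeter P = b + 2y = 4.95 + 2×4.95 = 14.85 m.
Hydraulic radius R = A/P = 24.5/14.85 = 1.65 m.
Rearranging Manning's equation: n = (1/Q) A R^(2/3) S^(1/2) = (1/96.7) × 24.5 × 1.65^(2/3) × √0.006711 = 0.029.

n = 0.029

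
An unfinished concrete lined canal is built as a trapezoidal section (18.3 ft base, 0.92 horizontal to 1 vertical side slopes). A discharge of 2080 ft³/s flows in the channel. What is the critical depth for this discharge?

At critical depth, Q² T / (g A³) = 1, i.e. A³/T = Q²/g = 2080²/32.2 = 134400.
Try y = 5.91 ft: A³/T = 94630 — low.
Try y = 8.16 ft: A³/T = 280300 — high.
Try y = 6.57 ft: A³/T = 134600 — close enough.

y_c = 6.57 ft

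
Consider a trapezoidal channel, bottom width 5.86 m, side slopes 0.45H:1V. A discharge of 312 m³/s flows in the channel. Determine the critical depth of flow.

y_c = 5.67 m

At critical depth, Q² T / (g A³) = 1, i.e. A³/T = Q²/g = 312²/9.81 = 9923.
Try y = 7.01 m: A³/T = 20740 — too large.
Try y = 5.67 m: A³/T = 9896 — close enough.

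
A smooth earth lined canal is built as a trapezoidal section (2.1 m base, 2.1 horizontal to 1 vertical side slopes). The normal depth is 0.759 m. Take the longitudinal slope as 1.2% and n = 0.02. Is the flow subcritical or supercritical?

With bottom width b = 2.1 m and side slope z = 2.1: A = (b + zy)y = (2.1 + 2.1×0.759)×0.759 = 2.804 m²; P = b + 2y√(1+z²) = 2.1 + 2×0.759×2.326 = 5.631 m.
Hydraulic radius R = A/P = 2.804/5.631 = 0.4979 m.
V = (1/n) R^(2/3) √S = (1/0.02) × 0.4979^(2/3) × √0.012 = 3.441 m/s. Hydraulic depth D_h = A/T = 2.804/5.288 = 0.5302 m.
Froude number Fr = V/√(g·D_h) = 3.441/√(9.81×0.5302) = 1.51, which is greater than 1, so the flow is supercritical.

supercritical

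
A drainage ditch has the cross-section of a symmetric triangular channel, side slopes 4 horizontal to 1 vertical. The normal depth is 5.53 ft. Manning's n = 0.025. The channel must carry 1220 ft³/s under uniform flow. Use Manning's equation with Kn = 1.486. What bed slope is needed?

S = 0.00755

For a triangular section with side slope z = 4: A = zy² = 4×5.53² = 122.3 ft²; P = 2y√(1+z²) = 2×5.53×4.123 = 45.6 ft.
Hydraulic radius R = A/P = 122.3/45.6 = 2.682 ft.
From Manning's equation, S = [nQ / (1.486 A R^(2/3))]² = [0.025 × 1220 / (1.486 × 122.3 × 2.682^(2/3))]² = 0.00755.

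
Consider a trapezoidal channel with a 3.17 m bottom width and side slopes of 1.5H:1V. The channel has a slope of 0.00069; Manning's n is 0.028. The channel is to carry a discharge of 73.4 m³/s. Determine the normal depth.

y_n = 4.51 m

Manning's equation rearranged: A R^(2/3) = nQ / (1·√S) = 0.028 × 73.4 / (√0.00069) = 78.24.
Try y = 5.59 m: A R^(2/3) = 127.4 — too large.
Try y = 3.56 m: A R^(2/3) = 46.36 — too small.
Try y = 4.51 m: A R^(2/3) = 78.21 — matches.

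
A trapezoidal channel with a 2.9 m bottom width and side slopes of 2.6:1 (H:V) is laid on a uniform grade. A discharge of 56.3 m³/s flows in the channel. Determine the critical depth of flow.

y_c = 2.01 m

At critical depth, Q² T / (g A³) = 1, i.e. A³/T = Q²/g = 56.3²/9.81 = 323.1.
Trying y = 2.25 m: A³/T = 522.7 — too large.
Trying y = 1.72 m: A³/T = 172.1 — too small.
Trying y = 2.01 m: A³/T = 326.3 — close enough.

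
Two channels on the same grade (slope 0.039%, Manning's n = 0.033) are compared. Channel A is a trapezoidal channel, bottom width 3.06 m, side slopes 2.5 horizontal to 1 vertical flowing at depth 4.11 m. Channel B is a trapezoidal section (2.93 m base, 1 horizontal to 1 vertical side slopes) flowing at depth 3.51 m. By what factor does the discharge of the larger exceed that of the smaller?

2.79

Channel A: With bottom width b = 3.06 m and side slope z = 2.5: A = (b + zy)y = (3.06 + 2.5×4.11)×4.11 = 54.81 m²; P = b + 2y√(1+z²) = 3.06 + 2×4.11×2.693 = 25.19 m. Hydraulic radius R = A/P = 54.81/25.19 = 2.175 m. Q_A = (1/0.033)·54.81·2.175^(2/3)·√0.00039 = 55.07 m³/s.
Channel B: With bottom width b = 2.93 m and side slope z = 1: A = (b + zy)y = (2.93 + 1×3.51)×3.51 = 22.6 m²; P = b + 2y√(1+z²) = 2.93 + 2×3.51×1.414 = 12.86 m. Hydraulic radius R = A/P = 22.6/12.86 = 1.758 m. Q_B = (1/0.033)·22.6·1.758^(2/3)·√0.00039 = 19.7 m³/s.
The larger discharge is 55.07 m³/s and the smaller is 19.7 m³/s; the ratio is 2.79.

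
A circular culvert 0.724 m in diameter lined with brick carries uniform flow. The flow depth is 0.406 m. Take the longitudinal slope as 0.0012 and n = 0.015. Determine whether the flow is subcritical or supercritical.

For a circular section of diameter D = 0.724 m at depth y = 0.406 m, the central angle is θ = 2 arccos(1 − 2y/D) = 3.385 rad. Then A = (D²/8)(θ − sin θ) = 0.2376 m² and P = Dθ/2 = 1.225 m.
Hydraulic radius R = A/P = 0.2376/1.225 = 0.1939 m.
V = (1/n) R^(2/3) √S = (1/0.015) × 0.1939^(2/3) × √0.0012 = 0.7737 m/s. Hydraulic depth D_h = A/T = 0.2376/0.7186 = 0.3307 m.
Froude number Fr = V/√(g·D_h) = 0.7737/√(9.81×0.3307) = 0.43, which is less than 1, so the flow is subcritical.

subcritical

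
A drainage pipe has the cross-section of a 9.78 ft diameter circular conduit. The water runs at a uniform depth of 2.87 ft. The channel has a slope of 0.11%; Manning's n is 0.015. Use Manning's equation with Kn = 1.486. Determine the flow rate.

Q = 84.1 ft³/s

For a circular section of diameter D = 9.78 ft at depth y = 2.87 ft, the central angle is θ = 2 arccos(1 − 2y/D) = 2.29 rad. Then A = (D²/8)(θ − sin θ) = 18.38 ft² and P = Dθ/2 = 11.2 ft.
Hydraulic radius R = A/P = 18.38/11.2 = 1.642 ft.
Manning's equation: Q = (1.486/n) A R^(2/3) S^(1/2) = (1.486/0.015) × 18.38 × 1.642^(2/3) × 0.0011^(1/2) = 84.1 ft³/s.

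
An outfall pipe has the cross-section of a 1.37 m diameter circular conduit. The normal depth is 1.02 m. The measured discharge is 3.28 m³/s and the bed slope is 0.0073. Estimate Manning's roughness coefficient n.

n = 0.017

For a circular section of diameter D = 1.37 m at depth y = 1.02 m, the central angle is θ = 2 arccos(1 − 2y/D) = 4.164 rad. Then A = (D²/8)(θ − sin θ) = 1.177 m² and P = Dθ/2 = 2.852 m.
Hydraulic radius R = A/P = 1.177/2.852 = 0.4127 m.
Rearranging Manning's equation: n = (1/Q) A R^(2/3) S^(1/2) = (1/3.28) × 1.177 × 0.4127^(2/3) × √0.0073 = 0.017.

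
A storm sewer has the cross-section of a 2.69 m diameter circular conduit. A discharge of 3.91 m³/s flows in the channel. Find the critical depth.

y_c = 0.864 m

At critical depth, Q² T / (g A³) = 1, i.e. A³/T = Q²/g = 3.91²/9.81 = 1.558.
Try y = 0.745 m: A³/T = 0.877 — too small.
Try y = 1.06 m: A³/T = 3.427 — too large.
Try y = 0.864 m: A³/T = 1.558 — ≈ 1.558.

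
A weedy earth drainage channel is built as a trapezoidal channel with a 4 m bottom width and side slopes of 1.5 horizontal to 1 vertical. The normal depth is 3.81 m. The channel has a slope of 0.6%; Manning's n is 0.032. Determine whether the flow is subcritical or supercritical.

With bottom width b = 4 m and side slope z = 1.5: A = (b + zy)y = (4 + 1.5×3.81)×3.81 = 37.01 m²; P = b + 2y√(1+z²) = 4 + 2×3.81×1.803 = 17.74 m.
Hydraulic radius R = A/P = 37.01/17.74 = 2.087 m.
V = (1/n) R^(2/3) √S = (1/0.032) × 2.087^(2/3) × √0.006 = 3.953 m/s. Hydraulic depth D_h = A/T = 37.01/15.43 = 2.399 m.
Froude number Fr = V/√(g·D_h) = 3.953/√(9.81×2.399) = 0.815, which is less than 1, so the flow is subcritical.

subcritical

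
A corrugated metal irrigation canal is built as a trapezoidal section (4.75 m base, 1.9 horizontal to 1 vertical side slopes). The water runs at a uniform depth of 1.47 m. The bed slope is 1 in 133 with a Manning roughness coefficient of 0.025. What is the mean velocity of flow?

V = 3.47 m/s

With bottom width b = 4.75 m and side slope z = 1.9: A = (b + zy)y = (4.75 + 1.9×1.47)×1.47 = 11.09 m²; P = b + 2y√(1+z²) = 4.75 + 2×1.47×2.147 = 11.06 m.
Hydraulic radius R = A/P = 11.09/11.06 = 1.002 m.
From Manning's equation, V = (1/n) R^(2/3) S^(1/2) = (1/0.025) × 1.002^(2/3) × 0.007519^(1/2) = 3.47 m/s.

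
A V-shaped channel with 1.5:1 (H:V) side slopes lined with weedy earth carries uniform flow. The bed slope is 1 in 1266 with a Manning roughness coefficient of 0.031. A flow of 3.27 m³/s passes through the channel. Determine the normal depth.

Manning's equation rearranged: A R^(2/3) = nQ / (1·√S) = 0.031 × 3.27 / (√0.0007899) = 3.607.
Try y = 1.28 m: A R^(2/3) = 1.615 — low.
Try y = 2.04 m: A R^(2/3) = 5.596 — high.
Try y = 1.73 m: A R^(2/3) = 3.605 — matches.

y_n = 1.73 m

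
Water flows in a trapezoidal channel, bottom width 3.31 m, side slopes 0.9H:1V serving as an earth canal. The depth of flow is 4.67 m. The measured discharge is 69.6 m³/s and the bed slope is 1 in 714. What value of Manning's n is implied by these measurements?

n = 0.032

With bottom width b = 3.31 m and side slope z = 0.9: A = (b + zy)y = (3.31 + 0.9×4.67)×4.67 = 35.09 m²; P = b + 2y√(1+z²) = 3.31 + 2×4.67×1.345 = 15.88 m.
Hydraulic radius R = A/P = 35.09/15.88 = 2.21 m.
Rearranging Manning's equation: n = (1/Q) A R^(2/3) S^(1/2) = (1/69.6) × 35.09 × 2.21^(2/3) × √0.001401 = 0.032.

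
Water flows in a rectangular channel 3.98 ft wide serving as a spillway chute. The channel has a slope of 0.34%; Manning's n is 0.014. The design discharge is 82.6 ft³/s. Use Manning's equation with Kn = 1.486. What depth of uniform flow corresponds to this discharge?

Manning's equation rearranged: A R^(2/3) = nQ / (1.486·√S) = 0.014 × 82.6 / (1.486 × √0.0034) = 13.35.
Try y = 2.48 ft: A R^(2/3) = 10.54 — too small.
Try y = 2.98 ft: A R^(2/3) = 13.34 — matches.

y_n = 2.98 ft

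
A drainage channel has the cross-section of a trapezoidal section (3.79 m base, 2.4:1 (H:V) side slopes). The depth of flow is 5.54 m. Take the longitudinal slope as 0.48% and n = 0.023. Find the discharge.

Q = 580 m³/s

With bottom width b = 3.79 m and side slope z = 2.4: A = (b + zy)y = (3.79 + 2.4×5.54)×5.54 = 94.66 m²; P = b + 2y√(1+z²) = 3.79 + 2×5.54×2.6 = 32.6 m.
Hydraulic radius R = A/P = 94.66/32.6 = 2.904 m.
Manning's equation: Q = (1/n) A R^(2/3) S^(1/2) = (1/0.023) × 94.66 × 2.904^(2/3) × 0.0048^(1/2) = 580 m³/s.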